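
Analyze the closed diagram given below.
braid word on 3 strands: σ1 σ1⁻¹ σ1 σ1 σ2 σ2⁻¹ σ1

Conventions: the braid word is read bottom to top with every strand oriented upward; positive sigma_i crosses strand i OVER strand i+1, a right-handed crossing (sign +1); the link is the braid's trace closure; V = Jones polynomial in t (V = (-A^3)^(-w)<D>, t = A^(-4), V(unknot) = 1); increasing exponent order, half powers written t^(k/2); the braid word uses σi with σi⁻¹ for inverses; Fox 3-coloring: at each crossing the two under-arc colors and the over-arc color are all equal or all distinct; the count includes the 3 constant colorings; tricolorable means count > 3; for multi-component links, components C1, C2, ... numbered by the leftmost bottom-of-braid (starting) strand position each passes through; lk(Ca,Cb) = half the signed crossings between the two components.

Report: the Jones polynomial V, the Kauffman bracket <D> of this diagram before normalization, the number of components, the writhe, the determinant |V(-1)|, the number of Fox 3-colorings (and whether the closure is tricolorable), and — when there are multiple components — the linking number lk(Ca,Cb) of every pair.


Jones polynomial: V(t) = -t^(1/2) - t^(3/2) - t^(5/2) + t^(9/2)
<D> = -A^-9 + A^-1 + A^3 + A^7; writhe +3
components 2, writhe +3 (7 crossings)
linking number lk(C1,C2) = 0
3-colorings: 27 of 3^7, det 0 — tricolorable
note: every pair of the 2 components has lk = 0


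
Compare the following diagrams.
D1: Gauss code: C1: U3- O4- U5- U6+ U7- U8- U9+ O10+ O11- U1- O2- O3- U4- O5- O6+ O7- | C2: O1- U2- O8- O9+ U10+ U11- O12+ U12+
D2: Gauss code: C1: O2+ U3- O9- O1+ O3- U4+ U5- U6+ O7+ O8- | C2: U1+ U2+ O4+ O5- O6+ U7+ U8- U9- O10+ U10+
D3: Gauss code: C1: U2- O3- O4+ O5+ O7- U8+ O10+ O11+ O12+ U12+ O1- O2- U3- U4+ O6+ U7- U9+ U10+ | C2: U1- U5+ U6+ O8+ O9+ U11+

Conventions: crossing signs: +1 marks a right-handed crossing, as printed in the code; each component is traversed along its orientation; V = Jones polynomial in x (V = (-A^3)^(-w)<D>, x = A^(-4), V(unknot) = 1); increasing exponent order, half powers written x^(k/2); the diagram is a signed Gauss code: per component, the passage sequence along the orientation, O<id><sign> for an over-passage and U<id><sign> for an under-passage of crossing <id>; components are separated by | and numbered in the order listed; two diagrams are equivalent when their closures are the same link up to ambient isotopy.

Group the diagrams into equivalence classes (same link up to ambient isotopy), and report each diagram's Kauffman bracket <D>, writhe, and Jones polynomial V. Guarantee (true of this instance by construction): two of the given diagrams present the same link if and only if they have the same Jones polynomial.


grouping into links: {D1} | {D2} | {D3}
V(D1) = x^(-13/2) - x^(-11/2) + x^(-9/2) - 2x^(-7/2) - x^(-3/2)  (w -4, c 12, <D> = -A^-6 - 2A^2 + A^6 - A^10 + A^14)
D2 (bracket -A^-4 - A^4; 10 crossings at w = +2): V = -x^(1/2) - x^(5/2)
D3 (bracket -A^-6 - A^2 + A^6 - A^10; 12 crossings at w = +4): V = -x^(1/2) + x^(3/2) - x^(5/2) - x^(9/2)
why: V(x) takes 3 values over 3 diagrams, fixing the grouping


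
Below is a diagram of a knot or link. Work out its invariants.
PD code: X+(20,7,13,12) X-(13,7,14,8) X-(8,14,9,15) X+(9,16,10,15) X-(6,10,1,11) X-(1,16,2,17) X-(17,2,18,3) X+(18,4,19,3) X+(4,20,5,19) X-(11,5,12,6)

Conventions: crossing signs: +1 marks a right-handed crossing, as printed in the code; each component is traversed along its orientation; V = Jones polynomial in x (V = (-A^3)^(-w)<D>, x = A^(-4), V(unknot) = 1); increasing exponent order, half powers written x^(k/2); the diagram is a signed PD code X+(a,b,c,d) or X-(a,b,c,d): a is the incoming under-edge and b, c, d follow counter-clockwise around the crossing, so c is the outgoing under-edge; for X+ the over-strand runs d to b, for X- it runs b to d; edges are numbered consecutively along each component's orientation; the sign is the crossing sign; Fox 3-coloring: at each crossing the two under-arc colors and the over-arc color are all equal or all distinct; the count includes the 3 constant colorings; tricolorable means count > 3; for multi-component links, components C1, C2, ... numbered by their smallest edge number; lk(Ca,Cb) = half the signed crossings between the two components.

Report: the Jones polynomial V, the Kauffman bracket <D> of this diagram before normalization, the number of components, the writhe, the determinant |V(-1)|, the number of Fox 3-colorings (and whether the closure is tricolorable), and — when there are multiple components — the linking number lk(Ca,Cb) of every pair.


V = x^-3 + x^-2 + x^-1 + 1
<D> = A^-6 + A^-2 + A^2 + A^6 (w = -2)
3 components over 10 crossings, w = -2
lk(C1,C2): -1
lk(C1,C3) = 0
linking number lk(C2,C3) = 0
9 Fox colorings among 3^10, |V(-1)| = 0: tricolorable
why: span 3 respects span(V) <= c + mu - 1 = 12 for this 3-component diagram


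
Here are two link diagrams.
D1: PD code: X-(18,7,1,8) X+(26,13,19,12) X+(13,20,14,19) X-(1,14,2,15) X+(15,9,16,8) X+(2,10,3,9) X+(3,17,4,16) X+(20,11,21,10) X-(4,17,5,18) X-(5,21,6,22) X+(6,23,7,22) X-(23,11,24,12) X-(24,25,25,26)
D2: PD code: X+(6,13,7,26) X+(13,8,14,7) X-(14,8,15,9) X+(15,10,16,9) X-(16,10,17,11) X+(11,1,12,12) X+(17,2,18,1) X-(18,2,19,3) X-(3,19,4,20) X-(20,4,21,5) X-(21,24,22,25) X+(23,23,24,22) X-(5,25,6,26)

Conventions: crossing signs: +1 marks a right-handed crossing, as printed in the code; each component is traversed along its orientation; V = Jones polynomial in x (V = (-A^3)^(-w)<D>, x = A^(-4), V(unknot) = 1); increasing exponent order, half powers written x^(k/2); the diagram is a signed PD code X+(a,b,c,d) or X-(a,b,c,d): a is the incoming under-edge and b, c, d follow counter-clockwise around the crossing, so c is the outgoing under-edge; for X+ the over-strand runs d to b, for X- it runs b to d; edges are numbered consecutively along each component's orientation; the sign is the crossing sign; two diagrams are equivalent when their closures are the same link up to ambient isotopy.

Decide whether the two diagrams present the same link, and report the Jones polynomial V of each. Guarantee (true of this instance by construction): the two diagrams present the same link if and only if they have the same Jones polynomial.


equivalent: no
V(D1) = -x^(1/2) - x^(5/2)  (w +1, c 13, <D> = A^-7 + A)
V(D2) = -x^(-5/2) - x^(-1/2)  [13 crossings, <D> = A^-1 + A^7, w = -1]
key observation: 2 classes among 2 diagrams; unequal V(x) rules out equality


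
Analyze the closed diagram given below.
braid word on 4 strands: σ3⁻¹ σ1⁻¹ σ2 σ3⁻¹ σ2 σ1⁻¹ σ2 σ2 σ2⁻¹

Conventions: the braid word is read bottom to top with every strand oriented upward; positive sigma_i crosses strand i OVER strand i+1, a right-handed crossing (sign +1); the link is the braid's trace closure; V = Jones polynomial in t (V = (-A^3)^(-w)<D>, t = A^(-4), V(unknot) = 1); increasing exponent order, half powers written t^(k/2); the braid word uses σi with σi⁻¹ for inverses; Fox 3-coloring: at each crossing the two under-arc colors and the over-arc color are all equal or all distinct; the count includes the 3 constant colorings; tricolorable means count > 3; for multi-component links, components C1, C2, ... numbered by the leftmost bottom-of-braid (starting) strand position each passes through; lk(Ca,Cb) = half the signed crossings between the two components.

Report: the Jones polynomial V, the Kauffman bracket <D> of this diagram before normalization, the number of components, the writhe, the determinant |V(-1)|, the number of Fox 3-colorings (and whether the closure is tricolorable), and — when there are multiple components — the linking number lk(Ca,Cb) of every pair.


V(t) = t^-4 - 2t^-3 + 3t^-2 - 4t^-1 + 4 - 3t + 3t^2 - t^3
bracket: A^-15 - 3A^-11 + 3A^-7 - 4A^-3 + 4A - 3A^5 + 2A^9 - A^13, w = -1
1 component, writhe -1, over 9 crossings
det 21, colorings 9 of 3^9 — tricolorable
observation: the word shrinks to σ3⁻¹ σ1⁻¹ σ2 σ3⁻¹ σ2 σ1⁻¹ σ2 after cancelling


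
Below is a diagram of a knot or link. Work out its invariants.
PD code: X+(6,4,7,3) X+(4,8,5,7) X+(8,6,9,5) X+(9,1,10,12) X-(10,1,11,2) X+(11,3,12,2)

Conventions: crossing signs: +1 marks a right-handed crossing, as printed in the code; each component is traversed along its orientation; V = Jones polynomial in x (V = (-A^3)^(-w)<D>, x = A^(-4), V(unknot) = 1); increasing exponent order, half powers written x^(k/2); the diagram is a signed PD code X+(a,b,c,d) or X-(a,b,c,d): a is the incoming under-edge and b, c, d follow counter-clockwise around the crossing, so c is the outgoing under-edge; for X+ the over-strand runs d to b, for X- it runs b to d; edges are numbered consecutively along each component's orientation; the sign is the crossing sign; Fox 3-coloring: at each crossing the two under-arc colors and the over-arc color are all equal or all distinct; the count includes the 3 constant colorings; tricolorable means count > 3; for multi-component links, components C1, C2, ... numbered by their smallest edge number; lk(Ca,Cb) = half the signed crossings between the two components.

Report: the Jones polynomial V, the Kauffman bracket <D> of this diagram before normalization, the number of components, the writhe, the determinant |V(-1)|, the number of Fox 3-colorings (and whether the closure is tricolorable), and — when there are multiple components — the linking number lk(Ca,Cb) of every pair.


V(x) = x + x^3 - x^4
bracket: -A^-4 + 1 + A^8, w = +4
1 component, writhe +4, over 6 crossings
det 3, colorings 9 of 3^6 — tricolorable
observation: the span of V is 3, forcing >= 3 crossings in any diagram


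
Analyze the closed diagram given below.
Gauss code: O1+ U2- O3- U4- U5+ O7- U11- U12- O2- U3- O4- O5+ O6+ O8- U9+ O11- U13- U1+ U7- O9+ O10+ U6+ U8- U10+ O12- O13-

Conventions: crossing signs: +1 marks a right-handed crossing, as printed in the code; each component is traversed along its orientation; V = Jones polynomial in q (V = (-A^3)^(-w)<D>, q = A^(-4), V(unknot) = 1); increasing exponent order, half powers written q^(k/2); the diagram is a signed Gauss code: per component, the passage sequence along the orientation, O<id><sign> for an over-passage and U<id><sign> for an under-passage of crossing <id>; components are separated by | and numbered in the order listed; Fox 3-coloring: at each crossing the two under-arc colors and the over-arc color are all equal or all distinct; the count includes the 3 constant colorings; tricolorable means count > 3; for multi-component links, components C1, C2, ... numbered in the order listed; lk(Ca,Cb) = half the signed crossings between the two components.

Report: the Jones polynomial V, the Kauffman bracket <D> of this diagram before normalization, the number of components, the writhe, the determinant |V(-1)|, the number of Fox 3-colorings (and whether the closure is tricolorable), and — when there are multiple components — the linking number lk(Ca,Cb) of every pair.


V = -q^-6 + q^-5 - q^-4 + 2q^-3 - q^-2 + q^-1
<D> = -A^-5 + A^-1 - 2A^3 + A^7 - A^11 + A^15 (w = -3)
1 component over 13 crossings, w = -3
3 Fox colorings among 3^13, |V(-1)| = 7: not tricolorable
why: w = -3 shifts under R1 moves; the (-A^3)^(3) factor cancels that in V


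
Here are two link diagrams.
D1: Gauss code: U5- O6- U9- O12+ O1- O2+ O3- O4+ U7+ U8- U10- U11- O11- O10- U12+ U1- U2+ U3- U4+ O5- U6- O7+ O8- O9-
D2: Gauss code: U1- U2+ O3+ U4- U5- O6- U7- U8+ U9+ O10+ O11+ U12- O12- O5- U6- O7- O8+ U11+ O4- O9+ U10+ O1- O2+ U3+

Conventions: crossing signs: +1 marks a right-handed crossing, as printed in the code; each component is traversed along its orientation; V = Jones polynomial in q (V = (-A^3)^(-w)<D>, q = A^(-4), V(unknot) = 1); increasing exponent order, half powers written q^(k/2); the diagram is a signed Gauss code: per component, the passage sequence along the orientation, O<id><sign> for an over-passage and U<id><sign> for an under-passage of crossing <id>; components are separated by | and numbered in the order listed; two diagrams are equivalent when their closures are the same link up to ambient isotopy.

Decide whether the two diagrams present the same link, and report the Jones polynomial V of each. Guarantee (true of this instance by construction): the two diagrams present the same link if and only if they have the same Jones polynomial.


equivalent: no
D1 (bracket A^-8 + 1 - A^4; 12 crossings at w = -4): V = -q^-4 + q^-3 + q^-1
V(D2) = q^-2 - q^-1 + 1 - q + q^2  [12 crossings, <D> = A^-8 - A^-4 + 1 - A^4 + A^8, w = 0]
observation: comparing 2 Jones polynomials yields 2 groups


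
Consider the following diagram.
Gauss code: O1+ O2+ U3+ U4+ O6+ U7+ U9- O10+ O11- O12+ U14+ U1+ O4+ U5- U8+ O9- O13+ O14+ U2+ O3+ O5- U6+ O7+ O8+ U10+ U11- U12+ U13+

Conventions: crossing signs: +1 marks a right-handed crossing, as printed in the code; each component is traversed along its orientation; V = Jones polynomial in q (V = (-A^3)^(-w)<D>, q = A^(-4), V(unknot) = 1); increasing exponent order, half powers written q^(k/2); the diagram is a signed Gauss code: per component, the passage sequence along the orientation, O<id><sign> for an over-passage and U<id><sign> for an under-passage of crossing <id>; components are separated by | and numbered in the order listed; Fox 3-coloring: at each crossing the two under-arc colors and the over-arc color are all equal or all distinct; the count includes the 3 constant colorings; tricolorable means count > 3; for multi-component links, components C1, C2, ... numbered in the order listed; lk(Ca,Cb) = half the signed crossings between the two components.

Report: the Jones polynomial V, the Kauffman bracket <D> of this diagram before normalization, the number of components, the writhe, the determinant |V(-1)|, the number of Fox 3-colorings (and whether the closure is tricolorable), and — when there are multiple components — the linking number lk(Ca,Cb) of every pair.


V(q) = q^3 + q^6 - q^7 + q^8 - q^9 + q^10 - q^11
bracket: -A^-20 + A^-16 - A^-12 + A^-8 - A^-4 + 1 + A^12, w = +8
1 component, writhe +8, over 14 crossings
det 5, colorings 3 of 3^14 — not tricolorable
observation: w = +8 shifts under R1 moves; the (-A^3)^(-8) factor cancels that in V


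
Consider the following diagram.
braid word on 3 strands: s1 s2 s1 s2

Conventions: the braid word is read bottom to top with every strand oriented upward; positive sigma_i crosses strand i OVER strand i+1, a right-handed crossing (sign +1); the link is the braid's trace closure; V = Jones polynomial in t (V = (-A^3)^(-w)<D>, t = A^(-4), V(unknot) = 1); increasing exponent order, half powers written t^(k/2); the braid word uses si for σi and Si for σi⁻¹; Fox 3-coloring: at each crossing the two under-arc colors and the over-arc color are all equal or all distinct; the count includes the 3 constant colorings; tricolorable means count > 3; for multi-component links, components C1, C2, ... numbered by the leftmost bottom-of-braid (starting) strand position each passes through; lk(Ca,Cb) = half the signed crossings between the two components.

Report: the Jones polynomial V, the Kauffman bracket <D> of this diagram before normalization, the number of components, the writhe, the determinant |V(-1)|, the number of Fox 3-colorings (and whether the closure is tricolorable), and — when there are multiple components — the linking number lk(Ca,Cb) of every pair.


V(t) = t + t^3 - t^4
bracket: -A^-4 + 1 + A^8, w = +4
1 component, writhe +4, over 4 crossings
det 3, colorings 9 of 3^4 — tricolorable
observation: |V(-1)| = 3: so tricolorable, since 3 divides 3


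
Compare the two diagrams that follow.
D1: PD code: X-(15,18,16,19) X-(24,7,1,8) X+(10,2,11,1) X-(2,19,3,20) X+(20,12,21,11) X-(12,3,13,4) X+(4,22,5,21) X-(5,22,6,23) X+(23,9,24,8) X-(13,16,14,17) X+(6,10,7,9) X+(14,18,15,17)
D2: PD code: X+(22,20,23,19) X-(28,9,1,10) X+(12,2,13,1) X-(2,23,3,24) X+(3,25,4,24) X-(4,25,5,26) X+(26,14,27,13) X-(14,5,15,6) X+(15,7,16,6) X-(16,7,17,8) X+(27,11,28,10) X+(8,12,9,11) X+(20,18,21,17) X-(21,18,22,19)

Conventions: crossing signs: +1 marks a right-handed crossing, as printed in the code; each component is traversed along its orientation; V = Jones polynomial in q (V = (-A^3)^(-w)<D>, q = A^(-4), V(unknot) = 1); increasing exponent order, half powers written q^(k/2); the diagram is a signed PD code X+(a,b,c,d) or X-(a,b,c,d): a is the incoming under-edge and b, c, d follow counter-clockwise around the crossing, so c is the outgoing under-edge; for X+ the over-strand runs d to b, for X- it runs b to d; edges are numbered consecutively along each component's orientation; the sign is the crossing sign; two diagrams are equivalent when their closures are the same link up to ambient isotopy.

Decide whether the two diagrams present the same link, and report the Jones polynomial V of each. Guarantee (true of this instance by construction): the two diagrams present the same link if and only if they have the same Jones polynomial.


same link: yes
V(D1) = q^-2 - q^-1 + 1 - q + q^2  [12 crossings, <D> = A^-8 - A^-4 + 1 - A^4 + A^8, w = 0]
D2 (bracket A^-2 - A^2 + A^6 - A^10 + A^14; 14 crossings at w = +2): V = q^-2 - q^-1 + 1 - q + q^2
note: Reidemeister moves carry D1 (12 crossings) to D2 (14)


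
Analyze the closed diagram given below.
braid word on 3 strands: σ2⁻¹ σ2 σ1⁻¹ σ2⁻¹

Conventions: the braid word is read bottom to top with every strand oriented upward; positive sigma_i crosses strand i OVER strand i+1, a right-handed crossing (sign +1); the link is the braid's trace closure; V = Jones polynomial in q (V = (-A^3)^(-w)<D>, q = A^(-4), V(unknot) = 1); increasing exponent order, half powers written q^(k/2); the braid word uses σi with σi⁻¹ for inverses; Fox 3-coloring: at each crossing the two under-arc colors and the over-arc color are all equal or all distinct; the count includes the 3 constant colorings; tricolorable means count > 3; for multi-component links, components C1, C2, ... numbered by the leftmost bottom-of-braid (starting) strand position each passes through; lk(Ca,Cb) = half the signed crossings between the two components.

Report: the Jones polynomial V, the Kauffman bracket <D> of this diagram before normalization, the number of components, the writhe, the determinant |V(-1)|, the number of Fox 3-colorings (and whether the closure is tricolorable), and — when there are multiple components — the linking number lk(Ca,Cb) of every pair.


Jones polynomial: V(q) = 1
<D> = A^-6; writhe -2
components 1, writhe -2 (4 crossings)
3-colorings: 3 of 3^4, det 1 — not tricolorable
note: free reduction leaves σ1⁻¹ σ2⁻¹ of the original 4 letters


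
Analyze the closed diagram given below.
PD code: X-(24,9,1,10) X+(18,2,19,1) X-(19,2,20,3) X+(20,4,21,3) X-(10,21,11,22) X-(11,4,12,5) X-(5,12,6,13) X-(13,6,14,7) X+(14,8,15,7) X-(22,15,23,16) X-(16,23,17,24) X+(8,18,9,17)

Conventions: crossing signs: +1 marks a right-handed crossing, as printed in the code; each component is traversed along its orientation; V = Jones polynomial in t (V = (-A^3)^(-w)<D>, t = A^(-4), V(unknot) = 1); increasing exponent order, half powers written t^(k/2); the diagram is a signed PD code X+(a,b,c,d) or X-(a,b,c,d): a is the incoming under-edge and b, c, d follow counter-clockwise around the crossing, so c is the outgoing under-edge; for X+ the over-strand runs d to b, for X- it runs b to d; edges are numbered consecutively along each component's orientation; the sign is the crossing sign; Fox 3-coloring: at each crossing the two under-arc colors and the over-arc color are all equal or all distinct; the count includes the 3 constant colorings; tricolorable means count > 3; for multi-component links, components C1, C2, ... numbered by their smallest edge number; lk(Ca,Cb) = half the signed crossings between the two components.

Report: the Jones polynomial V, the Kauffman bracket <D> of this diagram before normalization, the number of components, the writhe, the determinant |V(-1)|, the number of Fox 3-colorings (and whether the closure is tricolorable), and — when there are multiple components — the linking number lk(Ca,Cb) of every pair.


V = t^-7 - 2t^-6 + 2t^-5 - 3t^-4 + 3t^-3 - 2t^-2 + 2t^-1
<D> = 2A^-8 - 2A^-4 + 3 - 3A^4 + 2A^8 - 2A^12 + A^16 (w = -4)
1 component over 12 crossings, w = -4
9 Fox colorings among 3^12, |V(-1)| = 15: tricolorable
why: det 15 = |V(-1)|; divisible by 3, so tricolorable


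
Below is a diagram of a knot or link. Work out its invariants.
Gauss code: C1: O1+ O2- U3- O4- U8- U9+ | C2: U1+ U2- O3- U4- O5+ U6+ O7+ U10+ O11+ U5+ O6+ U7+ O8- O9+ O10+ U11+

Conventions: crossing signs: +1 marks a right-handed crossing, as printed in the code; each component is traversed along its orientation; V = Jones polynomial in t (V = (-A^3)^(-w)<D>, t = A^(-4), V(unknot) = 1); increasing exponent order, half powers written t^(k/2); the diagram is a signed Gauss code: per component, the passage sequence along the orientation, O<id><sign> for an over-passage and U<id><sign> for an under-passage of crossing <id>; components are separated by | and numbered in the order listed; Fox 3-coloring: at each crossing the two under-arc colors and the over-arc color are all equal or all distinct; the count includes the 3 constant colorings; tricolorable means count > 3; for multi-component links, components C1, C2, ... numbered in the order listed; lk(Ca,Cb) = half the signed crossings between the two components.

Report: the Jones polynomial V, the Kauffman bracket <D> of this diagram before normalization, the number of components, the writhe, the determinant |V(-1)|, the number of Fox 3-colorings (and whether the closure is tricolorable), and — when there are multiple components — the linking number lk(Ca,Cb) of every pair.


V = -t^(-1/2) - 2t^(3/2) + t^(5/2) - 2t^(7/2) + 2t^(9/2) - t^(11/2) + t^(13/2)
<D> = -A^-17 + A^-13 - 2A^-9 + 2A^-5 - A^-1 + 2A^3 + A^11 (w = +3)
2 components over 11 crossings, w = +3
lk(C1,C2): -1
3 Fox colorings among 3^11, |V(-1)| = 10: not tricolorable
why: det 10 = |V(-1)|; not divisible by 3, so not tricolorable


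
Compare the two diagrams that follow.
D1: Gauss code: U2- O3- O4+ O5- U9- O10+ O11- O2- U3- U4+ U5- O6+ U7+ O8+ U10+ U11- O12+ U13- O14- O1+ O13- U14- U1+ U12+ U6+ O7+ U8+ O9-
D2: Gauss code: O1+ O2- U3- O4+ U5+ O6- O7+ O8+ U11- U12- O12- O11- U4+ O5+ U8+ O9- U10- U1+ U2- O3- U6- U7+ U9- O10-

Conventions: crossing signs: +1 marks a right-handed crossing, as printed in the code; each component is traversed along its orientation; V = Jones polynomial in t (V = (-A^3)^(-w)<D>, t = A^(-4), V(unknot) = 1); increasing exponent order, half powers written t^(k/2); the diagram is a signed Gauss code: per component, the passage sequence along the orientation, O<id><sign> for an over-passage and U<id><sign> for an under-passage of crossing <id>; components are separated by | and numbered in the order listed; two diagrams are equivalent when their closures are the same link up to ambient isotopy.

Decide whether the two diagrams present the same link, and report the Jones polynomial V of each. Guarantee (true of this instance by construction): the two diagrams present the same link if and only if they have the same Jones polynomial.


equivalent: yes
D1 (bracket -A^-12 + A^-8 - A^-4 + 3 - A^4 + A^8 - A^12; 14 crossings at w = 0): V = -t^-3 + t^-2 - t^-1 + 3 - t + t^2 - t^3
V(D2) = -t^-3 + t^-2 - t^-1 + 3 - t + t^2 - t^3  [12 crossings, <D> = -A^-18 + A^-14 - A^-10 + 3A^-6 - A^-2 + A^2 - A^6, w = -2]
observation: Reidemeister moves carry D1 (14 crossings) to D2 (12)


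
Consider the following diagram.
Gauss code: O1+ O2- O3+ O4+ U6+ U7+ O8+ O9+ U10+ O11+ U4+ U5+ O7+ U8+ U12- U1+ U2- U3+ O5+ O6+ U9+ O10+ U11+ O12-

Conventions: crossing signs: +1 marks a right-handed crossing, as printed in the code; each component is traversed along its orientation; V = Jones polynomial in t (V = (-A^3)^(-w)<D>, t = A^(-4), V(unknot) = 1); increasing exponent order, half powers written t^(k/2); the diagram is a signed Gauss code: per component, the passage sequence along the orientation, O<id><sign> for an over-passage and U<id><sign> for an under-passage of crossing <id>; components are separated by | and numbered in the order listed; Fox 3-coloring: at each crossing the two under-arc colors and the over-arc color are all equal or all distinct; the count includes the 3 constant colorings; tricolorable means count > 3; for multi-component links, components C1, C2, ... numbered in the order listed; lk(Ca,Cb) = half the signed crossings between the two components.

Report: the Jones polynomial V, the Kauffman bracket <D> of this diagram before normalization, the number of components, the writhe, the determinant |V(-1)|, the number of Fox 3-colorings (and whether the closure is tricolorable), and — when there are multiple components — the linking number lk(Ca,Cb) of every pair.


Jones polynomial: V(t) = t^3 + t^5 - t^6 + t^7 - t^8 + t^9 - t^10
<D> = -A^-16 + A^-12 - A^-8 + A^-4 - 1 + A^4 + A^12; writhe +8
components 1, writhe +8 (12 crossings)
3-colorings: 3 of 3^12, det 7 — not tricolorable
note: |V(-1)| = 7: so not tricolorable, since 3 does not divide 7


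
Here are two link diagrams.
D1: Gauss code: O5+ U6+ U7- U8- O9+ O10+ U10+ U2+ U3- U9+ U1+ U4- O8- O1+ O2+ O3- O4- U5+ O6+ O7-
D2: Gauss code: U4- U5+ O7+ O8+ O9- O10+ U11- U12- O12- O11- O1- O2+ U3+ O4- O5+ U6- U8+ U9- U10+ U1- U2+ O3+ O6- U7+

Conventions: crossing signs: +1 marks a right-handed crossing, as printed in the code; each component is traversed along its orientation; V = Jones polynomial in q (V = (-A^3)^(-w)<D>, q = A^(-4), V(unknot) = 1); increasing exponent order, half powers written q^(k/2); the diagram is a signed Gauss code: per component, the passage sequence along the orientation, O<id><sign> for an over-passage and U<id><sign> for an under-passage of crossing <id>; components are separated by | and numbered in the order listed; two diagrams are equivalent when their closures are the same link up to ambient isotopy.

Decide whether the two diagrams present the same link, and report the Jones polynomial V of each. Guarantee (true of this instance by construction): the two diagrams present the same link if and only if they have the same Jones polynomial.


equivalent: yes
D1 (bracket A^6; 10 crossings at w = +2): V = 1
V(D2) = 1  [12 crossings, <D> = 1, w = 0]
observation: from 10 to 12 crossings by R-moves: one link, two diagrams


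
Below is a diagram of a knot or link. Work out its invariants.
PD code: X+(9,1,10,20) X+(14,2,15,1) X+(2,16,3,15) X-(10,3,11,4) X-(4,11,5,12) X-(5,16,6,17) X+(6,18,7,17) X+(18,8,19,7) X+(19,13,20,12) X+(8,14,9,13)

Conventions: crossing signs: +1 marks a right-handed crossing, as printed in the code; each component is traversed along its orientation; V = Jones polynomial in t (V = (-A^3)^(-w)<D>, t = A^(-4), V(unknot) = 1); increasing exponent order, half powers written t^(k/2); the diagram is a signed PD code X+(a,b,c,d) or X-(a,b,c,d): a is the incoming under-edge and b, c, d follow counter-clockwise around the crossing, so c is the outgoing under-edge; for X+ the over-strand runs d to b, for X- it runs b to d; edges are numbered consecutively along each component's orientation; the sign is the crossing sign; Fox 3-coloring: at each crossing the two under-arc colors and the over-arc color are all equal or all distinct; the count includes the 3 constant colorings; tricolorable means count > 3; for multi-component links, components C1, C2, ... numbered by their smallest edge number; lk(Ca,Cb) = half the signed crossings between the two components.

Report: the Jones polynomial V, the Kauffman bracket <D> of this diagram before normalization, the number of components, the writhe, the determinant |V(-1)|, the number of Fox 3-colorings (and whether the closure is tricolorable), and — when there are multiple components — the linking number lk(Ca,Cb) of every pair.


V = t - t^2 + 2t^3 - t^4 + t^5 - t^6
<D> = -A^-12 + A^-8 - A^-4 + 2 - A^4 + A^8 (w = +4)
1 component over 10 crossings, w = +4
3 Fox colorings among 3^10, |V(-1)| = 7: not tricolorable
why: w = +4 shifts under R1 moves; the (-A^3)^(-4) factor cancels that in V


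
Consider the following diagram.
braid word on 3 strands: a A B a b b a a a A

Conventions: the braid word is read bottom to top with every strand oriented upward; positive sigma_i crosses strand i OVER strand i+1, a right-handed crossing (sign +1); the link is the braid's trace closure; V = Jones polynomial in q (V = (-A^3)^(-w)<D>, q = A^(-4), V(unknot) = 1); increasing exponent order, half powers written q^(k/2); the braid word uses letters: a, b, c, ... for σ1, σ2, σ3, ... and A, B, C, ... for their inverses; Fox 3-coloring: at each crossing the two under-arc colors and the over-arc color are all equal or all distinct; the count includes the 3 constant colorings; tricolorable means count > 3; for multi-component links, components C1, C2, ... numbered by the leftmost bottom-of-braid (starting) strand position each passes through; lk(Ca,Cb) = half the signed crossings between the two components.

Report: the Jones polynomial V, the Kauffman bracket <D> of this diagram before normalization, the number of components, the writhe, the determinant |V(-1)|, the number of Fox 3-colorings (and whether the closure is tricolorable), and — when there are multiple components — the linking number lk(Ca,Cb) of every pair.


V(q) = q - q^2 + 2q^3 - q^4 + q^5 - q^6
bracket: -A^-12 + A^-8 - A^-4 + 2 - A^4 + A^8, w = +4
1 component, writhe +4, over 10 crossings
det 7, colorings 3 of 3^10 — not tricolorable
observation: inverse pairs cancel, leaving σ2⁻¹ σ1 σ2 σ2 σ1 σ1


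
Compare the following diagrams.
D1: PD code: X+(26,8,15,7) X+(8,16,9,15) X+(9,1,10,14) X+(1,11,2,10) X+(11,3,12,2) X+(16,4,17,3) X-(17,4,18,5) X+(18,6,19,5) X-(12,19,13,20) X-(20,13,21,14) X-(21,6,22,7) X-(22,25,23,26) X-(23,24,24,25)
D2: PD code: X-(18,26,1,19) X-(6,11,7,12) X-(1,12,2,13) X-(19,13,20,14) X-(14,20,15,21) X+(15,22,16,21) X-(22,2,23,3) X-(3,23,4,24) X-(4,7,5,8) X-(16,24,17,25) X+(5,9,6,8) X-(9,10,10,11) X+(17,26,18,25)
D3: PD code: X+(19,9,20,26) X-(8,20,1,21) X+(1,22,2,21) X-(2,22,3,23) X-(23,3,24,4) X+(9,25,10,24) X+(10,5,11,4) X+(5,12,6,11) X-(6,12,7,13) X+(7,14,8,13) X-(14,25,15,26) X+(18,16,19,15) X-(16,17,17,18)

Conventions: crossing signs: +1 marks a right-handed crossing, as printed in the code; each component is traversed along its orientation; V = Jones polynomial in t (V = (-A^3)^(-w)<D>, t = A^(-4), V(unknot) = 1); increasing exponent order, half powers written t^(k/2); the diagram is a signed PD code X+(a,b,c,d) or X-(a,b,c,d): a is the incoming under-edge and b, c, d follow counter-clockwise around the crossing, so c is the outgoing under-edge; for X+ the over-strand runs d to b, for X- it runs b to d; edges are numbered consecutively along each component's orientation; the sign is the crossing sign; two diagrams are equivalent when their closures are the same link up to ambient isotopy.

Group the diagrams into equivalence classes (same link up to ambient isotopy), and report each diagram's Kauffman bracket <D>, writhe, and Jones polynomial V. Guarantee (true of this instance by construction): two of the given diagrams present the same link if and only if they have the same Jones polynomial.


equivalence classes: {D1} | {D2} | {D3}
D1 (bracket -A^-19 + A^-15 - A^-11 + 2A^-7 - A^-3 + 2A; 13 crossings at w = +1): V = -2t^(1/2) + t^(3/2) - 2t^(5/2) + t^(7/2) - t^(9/2) + t^(11/2)
D2 (bracket A^-15 + A^-7 - A^-3 + A; 13 crossings at w = -7): V = -t^(-11/2) + t^(-9/2) - t^(-7/2) - t^(-3/2)
D3 (bracket A + A^5; 13 crossings at w = +1): V = -t^(-1/2) - t^(1/2)
key observation: 3 classes among 3 diagrams; unequal V(t) rules out equality


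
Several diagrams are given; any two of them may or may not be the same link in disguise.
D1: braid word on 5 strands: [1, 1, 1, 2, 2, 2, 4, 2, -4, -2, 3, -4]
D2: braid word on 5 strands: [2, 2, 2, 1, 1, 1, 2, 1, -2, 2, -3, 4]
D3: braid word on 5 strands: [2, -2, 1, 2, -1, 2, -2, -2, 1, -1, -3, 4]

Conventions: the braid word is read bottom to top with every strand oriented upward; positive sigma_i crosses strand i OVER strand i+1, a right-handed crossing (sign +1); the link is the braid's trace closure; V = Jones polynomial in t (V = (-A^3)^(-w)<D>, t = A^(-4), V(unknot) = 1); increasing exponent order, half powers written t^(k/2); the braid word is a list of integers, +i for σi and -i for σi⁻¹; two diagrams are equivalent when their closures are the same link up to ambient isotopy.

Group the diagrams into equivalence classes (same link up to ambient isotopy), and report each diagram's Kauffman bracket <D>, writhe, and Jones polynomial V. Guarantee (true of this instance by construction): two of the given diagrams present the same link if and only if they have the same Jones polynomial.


grouping into links: {D1} | {D2} | {D3}
V(D1) = t^2 + 2t^4 - 2t^5 + t^6 - 2t^7 + t^8  (w +6, c 12, <D> = A^-14 - 2A^-10 + A^-6 - 2A^-2 + 2A^2 + A^10)
D2 (bracket -A^-16 + A^-12 - A^-8 + A^-4 - 1 + A^4 + A^12; 12 crossings at w = +8): V = t^3 + t^5 - t^6 + t^7 - t^8 + t^9 - t^10
V(D3) = 1  (w 0, c 12, <D> = 1)
key observation: V(t) takes 3 values over 3 diagrams, fixing the grouping


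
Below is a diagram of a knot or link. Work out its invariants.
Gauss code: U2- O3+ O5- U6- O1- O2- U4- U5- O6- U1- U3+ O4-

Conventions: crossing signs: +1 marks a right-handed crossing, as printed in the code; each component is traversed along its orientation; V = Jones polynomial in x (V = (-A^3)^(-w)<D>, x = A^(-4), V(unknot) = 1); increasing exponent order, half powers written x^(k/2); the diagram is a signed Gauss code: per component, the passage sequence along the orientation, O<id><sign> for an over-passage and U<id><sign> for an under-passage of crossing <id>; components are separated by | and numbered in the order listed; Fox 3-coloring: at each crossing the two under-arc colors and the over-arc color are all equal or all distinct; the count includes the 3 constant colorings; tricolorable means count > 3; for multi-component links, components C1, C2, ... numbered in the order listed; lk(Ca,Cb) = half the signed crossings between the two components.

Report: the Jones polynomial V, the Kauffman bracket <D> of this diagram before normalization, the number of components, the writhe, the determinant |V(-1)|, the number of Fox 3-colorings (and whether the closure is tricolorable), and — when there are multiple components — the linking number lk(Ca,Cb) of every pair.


V(x) = -x^-6 + x^-5 - x^-4 + 2x^-3 - x^-2 + x^-1
bracket: A^-8 - A^-4 + 2 - A^4 + A^8 - A^12, w = -4
1 component, writhe -4, over 6 crossings
det 7, colorings 3 of 3^6 — not tricolorable
observation: w = -4 shifts under R1 moves; the (-A^3)^(4) factor cancels that in V


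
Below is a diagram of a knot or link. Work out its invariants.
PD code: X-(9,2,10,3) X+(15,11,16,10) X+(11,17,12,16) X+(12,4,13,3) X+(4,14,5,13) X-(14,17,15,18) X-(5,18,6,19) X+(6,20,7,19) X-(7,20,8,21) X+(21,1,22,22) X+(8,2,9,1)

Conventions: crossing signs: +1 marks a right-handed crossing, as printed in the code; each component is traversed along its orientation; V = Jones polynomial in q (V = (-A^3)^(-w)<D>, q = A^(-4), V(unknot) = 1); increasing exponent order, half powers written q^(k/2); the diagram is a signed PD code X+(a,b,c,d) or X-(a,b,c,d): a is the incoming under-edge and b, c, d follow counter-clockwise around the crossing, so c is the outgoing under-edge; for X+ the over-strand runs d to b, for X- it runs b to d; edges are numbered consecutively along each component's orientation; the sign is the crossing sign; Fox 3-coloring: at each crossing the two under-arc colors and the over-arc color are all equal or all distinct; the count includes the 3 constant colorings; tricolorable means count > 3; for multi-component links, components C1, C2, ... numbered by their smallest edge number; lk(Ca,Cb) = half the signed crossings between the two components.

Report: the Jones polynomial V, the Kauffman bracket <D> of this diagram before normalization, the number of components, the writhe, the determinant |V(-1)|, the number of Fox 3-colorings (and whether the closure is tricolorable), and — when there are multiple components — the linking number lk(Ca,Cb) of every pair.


V = q + q^3 - q^4
<D> = A^-7 - A^-3 - A^5 (w = +3)
1 component over 11 crossings, w = +3
9 Fox colorings among 3^11, |V(-1)| = 3: tricolorable
why: V spans 3 powers of q: at least 3 crossings in any diagram


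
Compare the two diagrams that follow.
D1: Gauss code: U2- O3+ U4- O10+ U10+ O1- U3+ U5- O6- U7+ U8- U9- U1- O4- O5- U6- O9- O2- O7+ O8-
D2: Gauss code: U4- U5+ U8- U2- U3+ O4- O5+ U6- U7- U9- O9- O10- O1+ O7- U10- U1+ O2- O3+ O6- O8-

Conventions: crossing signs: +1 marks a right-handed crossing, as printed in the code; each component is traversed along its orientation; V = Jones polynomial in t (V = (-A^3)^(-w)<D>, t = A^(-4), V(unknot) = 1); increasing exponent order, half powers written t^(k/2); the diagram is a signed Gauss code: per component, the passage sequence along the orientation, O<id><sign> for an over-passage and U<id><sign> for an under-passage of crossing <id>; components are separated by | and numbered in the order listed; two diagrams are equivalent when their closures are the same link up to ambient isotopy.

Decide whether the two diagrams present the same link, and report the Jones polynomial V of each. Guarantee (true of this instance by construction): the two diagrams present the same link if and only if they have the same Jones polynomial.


same link: no
V(D1) = -t^-6 + t^-5 - t^-4 + 2t^-3 - t^-2 + t^-1  [10 crossings, <D> = A^-8 - A^-4 + 2 - A^4 + A^8 - A^12, w = -4]
V(D2) = 1  [10 crossings, <D> = A^-12, w = -4]
insight: 2 classes among 2 diagrams; unequal V(t) rules out equality


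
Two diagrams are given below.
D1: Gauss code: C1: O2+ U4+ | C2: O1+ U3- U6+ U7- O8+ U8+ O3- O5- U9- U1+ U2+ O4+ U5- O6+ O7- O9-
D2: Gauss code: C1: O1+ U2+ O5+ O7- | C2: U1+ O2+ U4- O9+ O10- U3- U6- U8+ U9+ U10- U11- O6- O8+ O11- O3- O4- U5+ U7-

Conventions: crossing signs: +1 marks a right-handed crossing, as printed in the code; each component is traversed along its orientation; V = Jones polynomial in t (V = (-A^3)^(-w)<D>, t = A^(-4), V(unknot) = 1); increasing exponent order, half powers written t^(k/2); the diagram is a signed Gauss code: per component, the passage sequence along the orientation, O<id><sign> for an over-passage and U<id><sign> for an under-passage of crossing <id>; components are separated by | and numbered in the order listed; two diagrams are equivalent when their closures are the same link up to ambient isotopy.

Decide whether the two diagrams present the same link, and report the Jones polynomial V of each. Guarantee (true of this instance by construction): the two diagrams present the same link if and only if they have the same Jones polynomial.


same link: yes
V(D1) = -t^(1/2) - t^(5/2)  [9 crossings, <D> = A^-7 + A, w = +1]
V(D2) = -t^(1/2) - t^(5/2)  [11 crossings, <D> = A^-13 + A^-5, w = -1]
insight: from 9 to 11 crossings by R-moves: one link, two diagrams


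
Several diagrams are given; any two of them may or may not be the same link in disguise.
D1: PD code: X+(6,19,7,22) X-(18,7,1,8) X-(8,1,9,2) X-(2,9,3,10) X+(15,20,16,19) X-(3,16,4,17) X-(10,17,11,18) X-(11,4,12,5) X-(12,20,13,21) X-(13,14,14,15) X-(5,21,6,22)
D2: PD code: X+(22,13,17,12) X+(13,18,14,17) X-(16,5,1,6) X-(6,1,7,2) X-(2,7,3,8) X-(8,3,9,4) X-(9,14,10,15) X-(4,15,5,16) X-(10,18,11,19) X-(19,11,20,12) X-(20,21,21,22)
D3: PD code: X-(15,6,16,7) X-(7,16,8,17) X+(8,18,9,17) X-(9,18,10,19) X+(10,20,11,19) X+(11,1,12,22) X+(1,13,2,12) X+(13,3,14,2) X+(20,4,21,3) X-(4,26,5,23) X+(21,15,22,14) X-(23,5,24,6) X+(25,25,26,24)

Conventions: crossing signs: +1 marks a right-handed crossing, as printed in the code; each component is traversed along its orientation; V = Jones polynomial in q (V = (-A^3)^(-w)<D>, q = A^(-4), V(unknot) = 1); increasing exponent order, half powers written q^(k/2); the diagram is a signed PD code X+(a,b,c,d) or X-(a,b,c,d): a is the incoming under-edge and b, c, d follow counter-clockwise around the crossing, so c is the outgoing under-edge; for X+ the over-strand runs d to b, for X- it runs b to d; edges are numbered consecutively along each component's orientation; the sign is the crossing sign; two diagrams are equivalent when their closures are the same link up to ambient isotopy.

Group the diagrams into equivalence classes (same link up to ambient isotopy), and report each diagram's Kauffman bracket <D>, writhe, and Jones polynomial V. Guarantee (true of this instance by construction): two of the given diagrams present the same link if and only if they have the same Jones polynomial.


classes: {D1, D2} | {D3}
V(D1) = q^(-15/2) - q^(-7/2) - q^(-5/2) - q^(-3/2)  [11 crossings, <D> = A^-15 + A^-11 + A^-7 - A^9, w = -7]
V(D2) = q^(-15/2) - q^(-7/2) - q^(-5/2) - q^(-3/2)  (w -7, c 11, <D> = A^-15 + A^-11 + A^-7 - A^9)
D3 (bracket -A^-5 + A^-1 - A^3 + 2A^7 + A^15; 13 crossings at w = +3): V = -q^(-3/2) - 2q^(1/2) + q^(3/2) - q^(5/2) + q^(7/2)
note: 2 classes among 3 diagrams; unequal V(q) rules out equality
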